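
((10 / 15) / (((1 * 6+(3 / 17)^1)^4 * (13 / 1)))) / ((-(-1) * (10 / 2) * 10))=83521 / 118511859375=0.00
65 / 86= 0.76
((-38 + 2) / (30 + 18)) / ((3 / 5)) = -5 / 4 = -1.25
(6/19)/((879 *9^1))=2/50103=0.00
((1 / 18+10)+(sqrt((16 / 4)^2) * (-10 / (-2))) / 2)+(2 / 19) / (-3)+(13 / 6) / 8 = 55517 / 2736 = 20.29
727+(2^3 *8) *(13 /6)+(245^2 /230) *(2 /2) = 155477 /138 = 1126.64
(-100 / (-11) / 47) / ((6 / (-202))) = -10100 / 1551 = -6.51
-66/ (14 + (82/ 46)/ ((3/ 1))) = -4554/ 1007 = -4.52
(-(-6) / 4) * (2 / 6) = 1 / 2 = 0.50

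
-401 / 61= -6.57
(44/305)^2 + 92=8560236/93025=92.02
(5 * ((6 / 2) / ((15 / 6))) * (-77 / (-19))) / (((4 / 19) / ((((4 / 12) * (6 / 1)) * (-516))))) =-119196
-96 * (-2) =192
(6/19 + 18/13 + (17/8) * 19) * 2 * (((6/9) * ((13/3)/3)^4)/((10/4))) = 182660777/1869885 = 97.69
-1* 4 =-4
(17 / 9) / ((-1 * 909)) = -17 / 8181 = -0.00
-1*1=-1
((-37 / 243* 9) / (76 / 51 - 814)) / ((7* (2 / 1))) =0.00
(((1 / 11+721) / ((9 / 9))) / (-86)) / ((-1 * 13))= 3966 / 6149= 0.64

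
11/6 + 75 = 461/6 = 76.83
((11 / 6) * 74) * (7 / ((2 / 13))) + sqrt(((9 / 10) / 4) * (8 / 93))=sqrt(465) / 155 + 37037 / 6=6172.97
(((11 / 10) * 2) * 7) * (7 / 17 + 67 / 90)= 136213 / 7650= 17.81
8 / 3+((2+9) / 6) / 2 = 43 / 12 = 3.58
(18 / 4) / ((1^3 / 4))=18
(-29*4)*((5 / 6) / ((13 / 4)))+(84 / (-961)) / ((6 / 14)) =-1122404 / 37479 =-29.95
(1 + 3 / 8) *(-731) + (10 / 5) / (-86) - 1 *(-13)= -341299 / 344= -992.15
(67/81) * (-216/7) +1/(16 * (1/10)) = -4183/168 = -24.90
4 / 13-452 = -5872 / 13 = -451.69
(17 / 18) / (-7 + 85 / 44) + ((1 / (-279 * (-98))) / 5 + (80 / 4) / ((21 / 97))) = 2810675363 / 30486330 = 92.19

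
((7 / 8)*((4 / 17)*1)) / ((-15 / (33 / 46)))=-77 / 7820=-0.01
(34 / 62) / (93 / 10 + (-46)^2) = 170 / 658843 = 0.00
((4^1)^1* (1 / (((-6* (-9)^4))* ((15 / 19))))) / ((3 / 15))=-38 / 59049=-0.00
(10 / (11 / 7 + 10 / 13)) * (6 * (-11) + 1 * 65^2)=3784690 / 213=17768.50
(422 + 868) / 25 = 258 / 5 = 51.60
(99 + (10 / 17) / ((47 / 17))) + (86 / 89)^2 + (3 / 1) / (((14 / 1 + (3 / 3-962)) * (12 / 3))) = 141227777319 / 1410223156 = 100.15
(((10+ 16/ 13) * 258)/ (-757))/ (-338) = 0.01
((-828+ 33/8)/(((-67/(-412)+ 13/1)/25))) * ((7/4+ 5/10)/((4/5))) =-763732125/173536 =-4401.00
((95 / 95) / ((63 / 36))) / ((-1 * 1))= -4 / 7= -0.57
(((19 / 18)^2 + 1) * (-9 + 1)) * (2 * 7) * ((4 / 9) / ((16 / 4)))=-26.31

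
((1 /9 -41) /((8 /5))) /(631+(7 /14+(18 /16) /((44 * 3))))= -80960 /2000619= -0.04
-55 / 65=-11 / 13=-0.85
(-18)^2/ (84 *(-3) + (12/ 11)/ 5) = -1485/ 1154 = -1.29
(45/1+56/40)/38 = 116/95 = 1.22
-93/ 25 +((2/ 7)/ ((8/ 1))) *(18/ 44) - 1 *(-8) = 66137/ 15400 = 4.29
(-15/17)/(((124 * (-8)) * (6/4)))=5/8432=0.00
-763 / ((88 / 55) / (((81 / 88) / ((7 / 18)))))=-397305 / 352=-1128.71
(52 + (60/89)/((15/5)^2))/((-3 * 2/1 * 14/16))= -55616/5607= -9.92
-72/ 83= -0.87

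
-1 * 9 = -9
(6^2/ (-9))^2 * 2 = 32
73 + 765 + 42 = 880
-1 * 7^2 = -49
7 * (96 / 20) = 33.60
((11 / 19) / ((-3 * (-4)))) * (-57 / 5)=-11 / 20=-0.55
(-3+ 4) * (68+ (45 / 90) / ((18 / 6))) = 409 / 6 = 68.17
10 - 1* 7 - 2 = 1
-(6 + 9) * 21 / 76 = -315 / 76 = -4.14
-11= -11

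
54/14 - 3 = 6/7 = 0.86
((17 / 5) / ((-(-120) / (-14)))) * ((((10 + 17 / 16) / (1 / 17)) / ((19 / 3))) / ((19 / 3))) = -1074213 / 577600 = -1.86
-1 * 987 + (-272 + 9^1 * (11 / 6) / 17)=-42773 / 34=-1258.03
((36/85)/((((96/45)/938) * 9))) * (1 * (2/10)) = 1407/340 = 4.14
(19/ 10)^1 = 19/ 10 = 1.90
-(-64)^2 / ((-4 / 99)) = 101376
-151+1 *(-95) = -246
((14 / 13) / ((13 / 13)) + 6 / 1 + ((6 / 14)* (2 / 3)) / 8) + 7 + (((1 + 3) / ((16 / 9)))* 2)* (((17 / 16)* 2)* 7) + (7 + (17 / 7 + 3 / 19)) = 90.64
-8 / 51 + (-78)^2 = 310276 / 51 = 6083.84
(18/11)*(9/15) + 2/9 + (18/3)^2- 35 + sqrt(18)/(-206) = 1091/495- 3*sqrt(2)/206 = 2.18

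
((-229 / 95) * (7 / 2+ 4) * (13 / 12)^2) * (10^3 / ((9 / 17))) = -40077.79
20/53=0.38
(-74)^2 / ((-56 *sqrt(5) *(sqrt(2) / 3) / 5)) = -4107 *sqrt(10) / 28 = -463.84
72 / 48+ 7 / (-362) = 268 / 181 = 1.48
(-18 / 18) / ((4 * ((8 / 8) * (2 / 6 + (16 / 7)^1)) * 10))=-21 / 2200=-0.01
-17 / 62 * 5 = -85 / 62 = -1.37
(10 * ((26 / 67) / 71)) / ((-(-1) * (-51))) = -260 / 242607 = -0.00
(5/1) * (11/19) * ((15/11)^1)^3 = 16875/2299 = 7.34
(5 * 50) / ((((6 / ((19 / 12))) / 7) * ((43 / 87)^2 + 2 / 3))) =399475 / 788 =506.95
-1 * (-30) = 30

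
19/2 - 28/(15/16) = -20.37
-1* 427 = -427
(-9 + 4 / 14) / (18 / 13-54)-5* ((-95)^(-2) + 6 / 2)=-6747817 / 454860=-14.83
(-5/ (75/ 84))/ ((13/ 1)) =-28/ 65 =-0.43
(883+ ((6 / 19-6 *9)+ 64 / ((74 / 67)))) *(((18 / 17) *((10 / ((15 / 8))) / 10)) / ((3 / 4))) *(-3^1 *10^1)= -239518080 / 11951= -20041.68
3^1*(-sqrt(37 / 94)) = -3*sqrt(3478) / 94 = -1.88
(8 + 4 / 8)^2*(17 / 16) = 4913 / 64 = 76.77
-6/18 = -1/3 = -0.33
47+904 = 951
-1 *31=-31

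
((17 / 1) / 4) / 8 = 17 / 32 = 0.53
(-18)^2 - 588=-264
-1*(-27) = 27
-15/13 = -1.15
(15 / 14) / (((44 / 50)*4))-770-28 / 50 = -23723873 / 30800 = -770.26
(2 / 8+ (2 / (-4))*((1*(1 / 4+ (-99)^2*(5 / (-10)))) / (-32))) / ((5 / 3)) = -58611 / 1280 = -45.79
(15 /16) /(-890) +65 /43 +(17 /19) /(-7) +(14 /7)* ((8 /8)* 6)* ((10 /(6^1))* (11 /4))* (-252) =-225725166405 /16287712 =-13858.62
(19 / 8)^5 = 2476099 / 32768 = 75.56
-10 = -10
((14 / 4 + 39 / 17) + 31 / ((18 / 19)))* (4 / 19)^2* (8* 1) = 754304 / 55233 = 13.66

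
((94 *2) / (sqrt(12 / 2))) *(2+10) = 376 *sqrt(6) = 921.01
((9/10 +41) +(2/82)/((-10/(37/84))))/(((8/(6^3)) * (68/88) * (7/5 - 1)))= 142856901/39032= 3659.99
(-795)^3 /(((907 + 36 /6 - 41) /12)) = -1507379625 /218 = -6914585.44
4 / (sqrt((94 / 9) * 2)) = 6 * sqrt(47) / 47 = 0.88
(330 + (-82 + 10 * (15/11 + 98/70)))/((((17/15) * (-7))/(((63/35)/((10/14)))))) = -81864/935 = -87.56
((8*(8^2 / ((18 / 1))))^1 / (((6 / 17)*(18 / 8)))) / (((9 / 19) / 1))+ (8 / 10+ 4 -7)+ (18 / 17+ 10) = 15703771 / 185895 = 84.48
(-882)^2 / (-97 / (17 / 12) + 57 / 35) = -5714380 / 491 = -11638.25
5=5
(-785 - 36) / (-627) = 821 / 627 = 1.31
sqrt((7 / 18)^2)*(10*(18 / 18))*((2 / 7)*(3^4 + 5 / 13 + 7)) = 3830 / 39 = 98.21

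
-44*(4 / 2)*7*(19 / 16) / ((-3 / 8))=5852 / 3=1950.67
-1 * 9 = -9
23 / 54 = 0.43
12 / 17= 0.71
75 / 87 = 25 / 29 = 0.86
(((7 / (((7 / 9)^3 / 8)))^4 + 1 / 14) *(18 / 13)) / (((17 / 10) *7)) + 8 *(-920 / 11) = 23348311.96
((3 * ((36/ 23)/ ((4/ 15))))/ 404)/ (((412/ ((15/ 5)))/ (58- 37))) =25515/ 3828304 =0.01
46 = 46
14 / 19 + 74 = 1420 / 19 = 74.74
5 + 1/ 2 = 11/ 2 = 5.50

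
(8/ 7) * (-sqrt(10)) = -8 * sqrt(10)/ 7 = -3.61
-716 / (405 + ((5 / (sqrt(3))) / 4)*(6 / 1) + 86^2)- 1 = -265764393 / 243422329 + 7160*sqrt(3) / 243422329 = -1.09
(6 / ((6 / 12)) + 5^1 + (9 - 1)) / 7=25 / 7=3.57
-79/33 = -2.39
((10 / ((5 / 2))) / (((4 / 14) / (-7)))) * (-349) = 34202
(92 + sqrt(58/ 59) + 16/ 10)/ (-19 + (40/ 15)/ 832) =-146016/ 29635 - 312*sqrt(3422)/ 349693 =-4.98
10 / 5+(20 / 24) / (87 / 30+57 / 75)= 1223 / 549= 2.23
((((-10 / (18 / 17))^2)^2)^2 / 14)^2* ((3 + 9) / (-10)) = -1485021724721278945343017578125 / 60531992835826806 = -24532840488977.68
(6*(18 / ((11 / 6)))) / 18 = 36 / 11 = 3.27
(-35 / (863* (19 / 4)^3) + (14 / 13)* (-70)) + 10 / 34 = -98231560655 / 1308169057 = -75.09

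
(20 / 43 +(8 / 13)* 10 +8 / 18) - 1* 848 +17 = -4145225 / 5031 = -823.94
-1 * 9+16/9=-65/9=-7.22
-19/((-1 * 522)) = 19/522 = 0.04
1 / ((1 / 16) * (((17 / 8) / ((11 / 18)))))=704 / 153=4.60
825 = 825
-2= -2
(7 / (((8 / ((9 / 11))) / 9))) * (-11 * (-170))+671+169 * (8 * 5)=19479.75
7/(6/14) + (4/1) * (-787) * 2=-18839/3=-6279.67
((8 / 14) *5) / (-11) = -20 / 77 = -0.26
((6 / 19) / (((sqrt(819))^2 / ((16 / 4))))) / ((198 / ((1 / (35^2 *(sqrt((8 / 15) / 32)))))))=0.00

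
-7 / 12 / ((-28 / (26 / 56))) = 13 / 1344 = 0.01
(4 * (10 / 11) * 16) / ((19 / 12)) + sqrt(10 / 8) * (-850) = 7680 / 209- 425 * sqrt(5) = -913.58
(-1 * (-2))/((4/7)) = 7/2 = 3.50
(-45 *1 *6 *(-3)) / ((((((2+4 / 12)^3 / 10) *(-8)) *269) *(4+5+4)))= -54675 / 2398942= -0.02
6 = 6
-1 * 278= -278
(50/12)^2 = 625/36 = 17.36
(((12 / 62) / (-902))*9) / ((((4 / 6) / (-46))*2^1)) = 1863 / 27962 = 0.07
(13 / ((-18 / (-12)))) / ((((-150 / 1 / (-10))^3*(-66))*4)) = -13 / 1336500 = -0.00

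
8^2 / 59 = 64 / 59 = 1.08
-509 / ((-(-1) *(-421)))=509 / 421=1.21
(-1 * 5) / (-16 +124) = -5 / 108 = -0.05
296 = 296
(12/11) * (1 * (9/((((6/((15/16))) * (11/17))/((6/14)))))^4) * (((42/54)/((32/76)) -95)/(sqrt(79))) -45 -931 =-976 -62020863871880625 * sqrt(79)/64063783837892608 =-984.60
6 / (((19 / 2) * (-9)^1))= -4 / 57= -0.07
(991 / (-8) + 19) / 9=-839 / 72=-11.65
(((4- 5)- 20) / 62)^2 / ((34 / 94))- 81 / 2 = -2625867 / 65348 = -40.18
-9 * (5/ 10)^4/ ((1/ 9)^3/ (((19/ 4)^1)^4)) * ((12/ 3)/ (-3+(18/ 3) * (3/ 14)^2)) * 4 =13965589323/ 11392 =1225911.98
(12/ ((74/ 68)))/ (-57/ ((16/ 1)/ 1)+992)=6528/ 585155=0.01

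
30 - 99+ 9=-60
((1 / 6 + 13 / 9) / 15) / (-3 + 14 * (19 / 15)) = 29 / 3978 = 0.01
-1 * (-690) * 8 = 5520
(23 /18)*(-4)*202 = -9292 /9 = -1032.44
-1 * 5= -5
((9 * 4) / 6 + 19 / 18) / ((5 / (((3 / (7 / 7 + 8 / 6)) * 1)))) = 127 / 70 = 1.81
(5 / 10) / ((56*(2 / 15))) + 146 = 146.07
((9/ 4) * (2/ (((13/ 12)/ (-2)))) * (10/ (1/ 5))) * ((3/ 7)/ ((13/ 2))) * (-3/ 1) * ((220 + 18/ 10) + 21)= 23600160/ 1183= 19949.42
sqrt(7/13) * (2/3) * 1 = 2 * sqrt(91)/39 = 0.49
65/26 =5/2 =2.50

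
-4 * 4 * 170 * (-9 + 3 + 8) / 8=-680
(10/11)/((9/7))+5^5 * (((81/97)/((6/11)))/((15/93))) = 569696705/19206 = 29662.43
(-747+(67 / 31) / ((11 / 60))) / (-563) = 250707 / 191983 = 1.31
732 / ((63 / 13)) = 3172 / 21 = 151.05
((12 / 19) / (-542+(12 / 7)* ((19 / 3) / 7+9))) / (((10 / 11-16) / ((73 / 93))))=39347 / 628833481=0.00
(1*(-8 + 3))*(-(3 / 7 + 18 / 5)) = 141 / 7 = 20.14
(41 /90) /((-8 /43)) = -1763 /720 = -2.45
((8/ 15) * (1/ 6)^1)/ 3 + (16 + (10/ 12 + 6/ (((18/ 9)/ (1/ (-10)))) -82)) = -8834/ 135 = -65.44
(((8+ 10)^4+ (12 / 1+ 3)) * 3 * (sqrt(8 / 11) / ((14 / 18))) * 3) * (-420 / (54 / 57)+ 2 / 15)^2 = 83523098823552 * sqrt(22) / 1925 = 203510680016.25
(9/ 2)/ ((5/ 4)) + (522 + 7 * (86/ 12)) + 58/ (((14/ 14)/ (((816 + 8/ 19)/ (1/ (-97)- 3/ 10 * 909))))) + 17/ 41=2488550124253/ 6182042730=402.54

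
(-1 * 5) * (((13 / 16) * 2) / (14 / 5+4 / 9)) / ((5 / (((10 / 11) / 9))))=-325 / 6424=-0.05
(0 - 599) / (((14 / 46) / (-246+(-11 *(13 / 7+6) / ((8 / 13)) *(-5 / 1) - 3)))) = -349674037 / 392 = -892025.60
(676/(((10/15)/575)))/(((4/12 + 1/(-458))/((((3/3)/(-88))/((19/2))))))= -2106.08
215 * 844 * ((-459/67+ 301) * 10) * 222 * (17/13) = 10382023406400/67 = 154955573229.85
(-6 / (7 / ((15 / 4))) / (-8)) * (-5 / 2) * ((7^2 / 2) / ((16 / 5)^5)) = -4921875 / 67108864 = -0.07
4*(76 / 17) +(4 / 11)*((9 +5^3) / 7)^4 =21932448592 / 448987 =48848.74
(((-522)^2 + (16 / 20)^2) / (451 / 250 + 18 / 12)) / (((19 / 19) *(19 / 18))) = 78130.55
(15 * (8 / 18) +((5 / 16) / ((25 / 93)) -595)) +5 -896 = -354761 / 240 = -1478.17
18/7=2.57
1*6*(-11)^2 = 726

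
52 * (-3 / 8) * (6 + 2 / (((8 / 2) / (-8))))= -39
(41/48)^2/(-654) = -1681/1506816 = -0.00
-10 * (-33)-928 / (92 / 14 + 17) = 47954 / 165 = 290.63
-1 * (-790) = 790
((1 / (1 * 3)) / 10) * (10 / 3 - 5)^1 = -1 / 18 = -0.06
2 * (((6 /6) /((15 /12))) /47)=8 /235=0.03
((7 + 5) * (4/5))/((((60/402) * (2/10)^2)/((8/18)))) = 714.67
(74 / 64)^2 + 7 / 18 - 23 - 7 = -260575 / 9216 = -28.27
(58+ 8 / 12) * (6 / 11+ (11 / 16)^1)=217 / 3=72.33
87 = 87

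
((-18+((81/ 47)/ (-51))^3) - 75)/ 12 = -7906280465/ 1020164798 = -7.75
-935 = -935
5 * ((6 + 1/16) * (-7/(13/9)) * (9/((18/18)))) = -274995/208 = -1322.09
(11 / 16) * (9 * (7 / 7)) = 99 / 16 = 6.19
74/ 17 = 4.35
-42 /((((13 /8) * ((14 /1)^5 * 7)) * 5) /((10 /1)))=-3 /218491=-0.00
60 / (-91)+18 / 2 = 759 / 91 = 8.34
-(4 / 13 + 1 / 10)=-53 / 130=-0.41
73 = 73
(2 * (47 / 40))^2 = 5.52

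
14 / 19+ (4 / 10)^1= 108 / 95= 1.14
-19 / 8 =-2.38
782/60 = 13.03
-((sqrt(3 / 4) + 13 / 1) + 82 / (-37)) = -399 / 37 - sqrt(3) / 2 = -11.65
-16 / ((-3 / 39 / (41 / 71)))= 120.11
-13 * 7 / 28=-13 / 4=-3.25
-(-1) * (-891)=-891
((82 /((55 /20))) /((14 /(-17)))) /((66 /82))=-114308 /2541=-44.99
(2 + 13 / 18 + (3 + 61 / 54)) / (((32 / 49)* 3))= 9065 / 2592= 3.50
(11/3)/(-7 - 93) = -11/300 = -0.04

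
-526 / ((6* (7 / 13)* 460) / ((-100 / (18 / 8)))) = 68380 / 4347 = 15.73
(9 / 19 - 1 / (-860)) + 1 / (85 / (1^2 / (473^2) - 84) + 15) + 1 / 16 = 261524727709 / 429548469040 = 0.61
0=0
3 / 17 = 0.18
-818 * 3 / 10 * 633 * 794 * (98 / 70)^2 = -30217940046 / 125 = -241743520.37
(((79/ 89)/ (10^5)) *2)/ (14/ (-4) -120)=-79/ 549575000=-0.00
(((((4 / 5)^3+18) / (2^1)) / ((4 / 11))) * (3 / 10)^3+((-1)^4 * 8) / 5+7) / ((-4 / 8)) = -4643629 / 250000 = -18.57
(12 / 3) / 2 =2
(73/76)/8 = 73/608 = 0.12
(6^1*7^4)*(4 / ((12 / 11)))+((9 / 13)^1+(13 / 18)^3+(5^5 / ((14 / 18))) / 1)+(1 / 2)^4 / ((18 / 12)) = 3770772965 / 66339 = 56840.97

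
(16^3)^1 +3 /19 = 77827 /19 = 4096.16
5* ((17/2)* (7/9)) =595/18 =33.06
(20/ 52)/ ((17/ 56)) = 280/ 221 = 1.27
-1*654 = -654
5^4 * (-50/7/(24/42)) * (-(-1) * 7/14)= -15625/4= -3906.25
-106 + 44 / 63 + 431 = 20519 / 63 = 325.70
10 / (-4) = -5 / 2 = -2.50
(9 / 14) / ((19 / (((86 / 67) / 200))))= 387 / 1782200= 0.00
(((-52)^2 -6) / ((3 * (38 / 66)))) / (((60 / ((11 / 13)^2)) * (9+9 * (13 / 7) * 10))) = 661507 / 6251310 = 0.11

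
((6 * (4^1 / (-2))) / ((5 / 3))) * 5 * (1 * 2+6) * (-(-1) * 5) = -1440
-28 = -28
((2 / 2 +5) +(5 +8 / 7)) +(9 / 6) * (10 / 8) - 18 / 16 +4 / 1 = 473 / 28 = 16.89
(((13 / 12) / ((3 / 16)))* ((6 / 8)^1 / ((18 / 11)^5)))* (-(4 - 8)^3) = 4187326 / 177147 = 23.64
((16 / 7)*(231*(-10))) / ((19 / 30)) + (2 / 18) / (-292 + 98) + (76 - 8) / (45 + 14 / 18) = -8335.36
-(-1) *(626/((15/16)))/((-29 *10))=-5008/2175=-2.30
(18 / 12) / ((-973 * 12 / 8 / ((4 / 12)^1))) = -1 / 2919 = -0.00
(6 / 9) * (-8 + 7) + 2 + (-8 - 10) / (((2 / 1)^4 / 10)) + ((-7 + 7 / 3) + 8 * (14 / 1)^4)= 3687761 / 12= 307313.42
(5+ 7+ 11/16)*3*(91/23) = 55419/368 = 150.60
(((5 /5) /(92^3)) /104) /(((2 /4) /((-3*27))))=-81 /40491776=-0.00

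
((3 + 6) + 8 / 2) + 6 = 19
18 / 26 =0.69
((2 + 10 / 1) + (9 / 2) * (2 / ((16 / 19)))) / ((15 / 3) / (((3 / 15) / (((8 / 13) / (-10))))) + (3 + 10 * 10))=4719 / 21104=0.22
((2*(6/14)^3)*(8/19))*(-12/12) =-432/6517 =-0.07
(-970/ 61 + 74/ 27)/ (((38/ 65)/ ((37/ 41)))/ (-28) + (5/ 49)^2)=1034.34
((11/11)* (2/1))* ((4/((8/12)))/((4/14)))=42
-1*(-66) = 66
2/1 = 2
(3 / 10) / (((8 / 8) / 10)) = 3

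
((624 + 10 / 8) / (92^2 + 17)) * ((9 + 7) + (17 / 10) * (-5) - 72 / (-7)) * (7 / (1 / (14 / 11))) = 1453081 / 124388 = 11.68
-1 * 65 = -65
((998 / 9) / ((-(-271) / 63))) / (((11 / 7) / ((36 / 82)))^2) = 110909736 / 55121671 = 2.01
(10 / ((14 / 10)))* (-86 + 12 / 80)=-8585 / 14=-613.21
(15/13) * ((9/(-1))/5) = -27/13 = -2.08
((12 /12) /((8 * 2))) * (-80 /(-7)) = 5 /7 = 0.71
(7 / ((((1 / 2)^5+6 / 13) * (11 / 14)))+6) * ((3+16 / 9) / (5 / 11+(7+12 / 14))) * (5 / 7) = 1167407 / 118080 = 9.89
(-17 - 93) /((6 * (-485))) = 11 /291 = 0.04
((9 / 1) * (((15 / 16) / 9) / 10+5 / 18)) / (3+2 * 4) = 83 / 352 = 0.24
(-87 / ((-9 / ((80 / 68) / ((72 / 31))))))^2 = 20205025 / 842724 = 23.98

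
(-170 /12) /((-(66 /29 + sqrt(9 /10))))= 271150 /35991-71485 *sqrt(10) /71982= 4.39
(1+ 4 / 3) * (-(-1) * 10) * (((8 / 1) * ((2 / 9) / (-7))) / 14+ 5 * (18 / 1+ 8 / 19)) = 7715980 / 3591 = 2148.70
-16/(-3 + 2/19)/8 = 38/55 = 0.69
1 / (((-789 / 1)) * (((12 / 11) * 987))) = -11 / 9344916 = -0.00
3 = 3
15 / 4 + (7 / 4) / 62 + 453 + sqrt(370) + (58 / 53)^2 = sqrt(370) + 319040601 / 696632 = 477.21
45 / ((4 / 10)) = 225 / 2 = 112.50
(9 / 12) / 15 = 0.05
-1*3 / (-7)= 3 / 7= 0.43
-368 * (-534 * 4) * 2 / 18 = 87338.67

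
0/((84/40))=0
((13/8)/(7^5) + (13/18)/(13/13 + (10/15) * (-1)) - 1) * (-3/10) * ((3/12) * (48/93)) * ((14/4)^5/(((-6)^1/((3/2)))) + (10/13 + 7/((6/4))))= 59143476799/10403667456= 5.68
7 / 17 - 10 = -163 / 17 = -9.59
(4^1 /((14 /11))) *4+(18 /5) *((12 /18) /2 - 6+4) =46 /7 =6.57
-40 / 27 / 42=-20 / 567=-0.04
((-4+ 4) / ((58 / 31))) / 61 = 0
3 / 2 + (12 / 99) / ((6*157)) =46633 / 31086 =1.50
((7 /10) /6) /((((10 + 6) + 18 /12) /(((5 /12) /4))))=1 /1440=0.00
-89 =-89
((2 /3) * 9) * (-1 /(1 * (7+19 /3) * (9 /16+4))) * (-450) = 3240 /73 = 44.38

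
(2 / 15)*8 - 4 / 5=4 / 15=0.27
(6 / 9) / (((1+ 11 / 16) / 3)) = 32 / 27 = 1.19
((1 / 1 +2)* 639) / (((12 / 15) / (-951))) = -9115335 / 4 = -2278833.75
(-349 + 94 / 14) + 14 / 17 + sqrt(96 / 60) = -40634 / 119 + 2* sqrt(10) / 5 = -340.20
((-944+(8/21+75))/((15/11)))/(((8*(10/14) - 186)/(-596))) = -59793998/28395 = -2105.79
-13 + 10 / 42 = -268 / 21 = -12.76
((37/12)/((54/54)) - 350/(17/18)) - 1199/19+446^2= 769329371/3876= 198485.39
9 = 9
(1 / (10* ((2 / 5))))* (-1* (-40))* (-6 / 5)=-12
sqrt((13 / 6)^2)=13 / 6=2.17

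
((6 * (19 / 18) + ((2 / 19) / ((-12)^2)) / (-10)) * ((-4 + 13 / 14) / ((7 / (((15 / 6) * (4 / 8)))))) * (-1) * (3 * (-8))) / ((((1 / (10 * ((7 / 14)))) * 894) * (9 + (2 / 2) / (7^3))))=-130391695 / 2517732864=-0.05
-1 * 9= -9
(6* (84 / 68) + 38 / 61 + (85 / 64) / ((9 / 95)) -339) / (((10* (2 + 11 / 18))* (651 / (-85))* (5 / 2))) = 189315761 / 298626720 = 0.63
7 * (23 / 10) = 161 / 10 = 16.10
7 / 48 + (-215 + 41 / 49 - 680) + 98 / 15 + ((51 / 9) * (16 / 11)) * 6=-108407503 / 129360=-838.03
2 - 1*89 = -87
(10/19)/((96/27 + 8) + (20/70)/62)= 19530/428963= 0.05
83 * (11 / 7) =913 / 7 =130.43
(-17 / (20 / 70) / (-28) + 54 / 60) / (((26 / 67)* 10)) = 8107 / 10400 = 0.78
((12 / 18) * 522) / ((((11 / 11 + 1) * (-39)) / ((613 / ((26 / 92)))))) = -1635484 / 169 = -9677.42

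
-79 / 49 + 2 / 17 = -1245 / 833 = -1.49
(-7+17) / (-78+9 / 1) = -10 / 69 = -0.14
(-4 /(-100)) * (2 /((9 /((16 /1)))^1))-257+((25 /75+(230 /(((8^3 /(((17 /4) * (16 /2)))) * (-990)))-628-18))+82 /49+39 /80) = -3105947063 /3449600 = -900.38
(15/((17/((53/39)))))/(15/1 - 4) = 265/2431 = 0.11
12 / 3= 4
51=51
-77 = -77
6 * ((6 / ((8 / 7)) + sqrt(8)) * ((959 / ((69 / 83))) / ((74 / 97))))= 15441818 * sqrt(2) / 851 + 162139089 / 3404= 73293.54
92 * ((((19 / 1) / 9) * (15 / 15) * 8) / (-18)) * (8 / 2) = -27968 / 81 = -345.28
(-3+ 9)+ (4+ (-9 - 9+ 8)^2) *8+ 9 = 847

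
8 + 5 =13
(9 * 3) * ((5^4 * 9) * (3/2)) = 227812.50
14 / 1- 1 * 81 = -67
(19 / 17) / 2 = 19 / 34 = 0.56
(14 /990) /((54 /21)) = 49 /8910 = 0.01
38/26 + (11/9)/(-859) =146746/100503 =1.46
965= 965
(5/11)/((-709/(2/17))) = -10/132583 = -0.00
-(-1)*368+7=375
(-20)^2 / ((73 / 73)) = 400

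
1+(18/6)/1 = 4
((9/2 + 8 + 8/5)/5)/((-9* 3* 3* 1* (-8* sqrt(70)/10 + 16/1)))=-47/17820-47* sqrt(70)/356400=-0.00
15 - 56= -41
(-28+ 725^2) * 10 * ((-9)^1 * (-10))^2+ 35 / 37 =1575214209035 / 37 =42573357000.95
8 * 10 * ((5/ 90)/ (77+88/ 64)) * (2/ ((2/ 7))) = 2240/ 5643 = 0.40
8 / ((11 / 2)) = 16 / 11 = 1.45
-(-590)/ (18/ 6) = 590/ 3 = 196.67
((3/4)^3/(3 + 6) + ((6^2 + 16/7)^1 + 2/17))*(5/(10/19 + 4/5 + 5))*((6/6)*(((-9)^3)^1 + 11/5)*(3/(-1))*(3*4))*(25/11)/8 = 225887.87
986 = 986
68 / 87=0.78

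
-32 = -32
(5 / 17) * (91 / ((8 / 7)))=3185 / 136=23.42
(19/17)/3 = 19/51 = 0.37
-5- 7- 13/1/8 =-109/8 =-13.62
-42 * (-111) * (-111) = -517482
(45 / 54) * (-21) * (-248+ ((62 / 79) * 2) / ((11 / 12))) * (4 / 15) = 2996336 / 2607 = 1149.34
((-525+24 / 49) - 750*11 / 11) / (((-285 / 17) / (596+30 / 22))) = 2325404619 / 51205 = 45413.62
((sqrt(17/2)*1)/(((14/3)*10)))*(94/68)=141*sqrt(34)/9520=0.09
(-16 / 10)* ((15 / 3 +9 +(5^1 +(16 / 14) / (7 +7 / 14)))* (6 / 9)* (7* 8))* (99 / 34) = -1415744 / 425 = -3331.16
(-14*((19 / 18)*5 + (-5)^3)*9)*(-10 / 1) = -150850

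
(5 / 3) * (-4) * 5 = -100 / 3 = -33.33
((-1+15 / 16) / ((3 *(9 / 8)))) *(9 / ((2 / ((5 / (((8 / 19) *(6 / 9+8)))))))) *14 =-665 / 416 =-1.60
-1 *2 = -2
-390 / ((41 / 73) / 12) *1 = -341640 / 41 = -8332.68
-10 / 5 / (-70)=1 / 35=0.03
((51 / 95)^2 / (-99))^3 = -24137569 / 978407306421875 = -0.00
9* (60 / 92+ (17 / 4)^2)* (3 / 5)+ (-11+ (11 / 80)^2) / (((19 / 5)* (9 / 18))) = 26647831 / 279680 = 95.28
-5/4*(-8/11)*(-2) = -20/11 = -1.82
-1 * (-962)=962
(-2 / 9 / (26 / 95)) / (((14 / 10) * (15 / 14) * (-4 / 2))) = 95 / 351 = 0.27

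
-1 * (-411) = 411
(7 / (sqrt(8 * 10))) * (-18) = -63 * sqrt(5) / 10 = -14.09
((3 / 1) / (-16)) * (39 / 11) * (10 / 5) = -117 / 88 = -1.33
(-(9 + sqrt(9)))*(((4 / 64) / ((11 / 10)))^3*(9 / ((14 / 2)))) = -3375 / 1192576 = -0.00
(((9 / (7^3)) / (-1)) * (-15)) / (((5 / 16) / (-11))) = -4752 / 343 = -13.85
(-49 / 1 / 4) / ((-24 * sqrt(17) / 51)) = 49 * sqrt(17) / 32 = 6.31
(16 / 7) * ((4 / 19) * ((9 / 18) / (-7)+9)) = 4000 / 931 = 4.30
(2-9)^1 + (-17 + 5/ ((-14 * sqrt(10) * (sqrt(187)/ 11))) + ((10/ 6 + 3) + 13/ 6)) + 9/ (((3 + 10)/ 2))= -1231/ 78-sqrt(1870)/ 476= -15.87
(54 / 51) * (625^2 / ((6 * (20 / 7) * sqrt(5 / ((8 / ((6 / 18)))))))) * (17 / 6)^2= 424342.35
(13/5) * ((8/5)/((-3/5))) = -104/15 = -6.93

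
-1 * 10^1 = -10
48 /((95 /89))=4272 /95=44.97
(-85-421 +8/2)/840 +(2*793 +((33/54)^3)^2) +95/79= 149215252430117/94043799360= 1586.66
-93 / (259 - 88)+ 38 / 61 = 275 / 3477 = 0.08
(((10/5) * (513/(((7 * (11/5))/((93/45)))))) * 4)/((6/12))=84816/77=1101.51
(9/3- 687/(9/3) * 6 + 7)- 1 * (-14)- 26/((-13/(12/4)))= -1344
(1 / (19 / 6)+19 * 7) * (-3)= -7599 / 19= -399.95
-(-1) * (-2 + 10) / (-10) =-4 / 5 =-0.80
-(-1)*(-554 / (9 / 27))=-1662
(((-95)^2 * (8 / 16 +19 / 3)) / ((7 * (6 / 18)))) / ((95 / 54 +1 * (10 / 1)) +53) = 9990675 / 24479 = 408.13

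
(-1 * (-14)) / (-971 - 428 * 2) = -2 / 261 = -0.01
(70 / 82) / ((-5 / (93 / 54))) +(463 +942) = 1036673 / 738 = 1404.71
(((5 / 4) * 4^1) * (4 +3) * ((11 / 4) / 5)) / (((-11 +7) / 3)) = -231 / 16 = -14.44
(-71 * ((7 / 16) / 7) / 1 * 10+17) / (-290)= 219 / 2320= 0.09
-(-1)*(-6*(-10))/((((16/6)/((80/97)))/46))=82800/97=853.61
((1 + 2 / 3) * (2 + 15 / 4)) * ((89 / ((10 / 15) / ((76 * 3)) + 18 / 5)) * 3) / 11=8750925 / 135542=64.56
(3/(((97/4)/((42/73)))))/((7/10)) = 720/7081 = 0.10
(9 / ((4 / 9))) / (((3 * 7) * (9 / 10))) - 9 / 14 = 3 / 7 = 0.43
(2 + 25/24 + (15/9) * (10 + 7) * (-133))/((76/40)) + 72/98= -22131707/11172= -1981.00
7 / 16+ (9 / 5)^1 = 179 / 80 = 2.24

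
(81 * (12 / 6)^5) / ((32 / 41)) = 3321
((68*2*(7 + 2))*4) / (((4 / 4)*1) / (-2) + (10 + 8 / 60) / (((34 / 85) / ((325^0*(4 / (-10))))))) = -146880 / 319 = -460.44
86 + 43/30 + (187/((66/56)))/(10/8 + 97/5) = 56119/590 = 95.12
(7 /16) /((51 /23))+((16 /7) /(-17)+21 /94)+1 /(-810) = 10329871 /36242640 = 0.29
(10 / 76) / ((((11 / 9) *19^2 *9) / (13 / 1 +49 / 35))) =36 / 75449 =0.00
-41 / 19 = -2.16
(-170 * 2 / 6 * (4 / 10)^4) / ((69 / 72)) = -4352 / 2875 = -1.51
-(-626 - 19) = 645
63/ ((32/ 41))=2583/ 32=80.72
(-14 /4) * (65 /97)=-455 /194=-2.35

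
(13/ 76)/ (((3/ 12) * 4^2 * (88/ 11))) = 13/ 2432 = 0.01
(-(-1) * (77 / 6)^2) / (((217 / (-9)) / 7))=-5929 / 124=-47.81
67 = 67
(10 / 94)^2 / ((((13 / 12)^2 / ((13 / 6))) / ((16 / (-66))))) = -1600 / 315887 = -0.01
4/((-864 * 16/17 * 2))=-17/6912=-0.00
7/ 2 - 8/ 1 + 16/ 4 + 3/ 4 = 1/ 4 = 0.25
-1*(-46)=46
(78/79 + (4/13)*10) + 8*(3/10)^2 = 122836/25675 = 4.78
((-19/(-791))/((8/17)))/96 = 323/607488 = 0.00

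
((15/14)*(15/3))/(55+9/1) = 0.08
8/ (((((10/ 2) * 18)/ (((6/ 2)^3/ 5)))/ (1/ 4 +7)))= 87/ 25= 3.48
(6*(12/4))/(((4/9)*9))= 9/2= 4.50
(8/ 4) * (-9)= -18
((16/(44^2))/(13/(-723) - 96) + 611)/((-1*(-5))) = 5132363228/41999705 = 122.20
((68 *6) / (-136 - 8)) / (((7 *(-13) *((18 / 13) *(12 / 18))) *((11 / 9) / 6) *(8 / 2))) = 51 / 1232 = 0.04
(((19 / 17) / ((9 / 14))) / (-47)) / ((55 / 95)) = -5054 / 79101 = -0.06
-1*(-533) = 533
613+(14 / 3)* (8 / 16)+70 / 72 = 616.31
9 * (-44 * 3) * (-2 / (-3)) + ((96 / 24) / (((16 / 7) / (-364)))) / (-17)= -12827 / 17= -754.53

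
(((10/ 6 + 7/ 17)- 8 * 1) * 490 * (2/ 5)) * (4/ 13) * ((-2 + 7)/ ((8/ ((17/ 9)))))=-421.60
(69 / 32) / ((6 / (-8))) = -23 / 8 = -2.88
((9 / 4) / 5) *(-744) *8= -2678.40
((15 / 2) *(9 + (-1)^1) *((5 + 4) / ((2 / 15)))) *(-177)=-716850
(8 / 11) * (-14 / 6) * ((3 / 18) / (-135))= 28 / 13365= 0.00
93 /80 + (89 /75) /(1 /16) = 24179 /1200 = 20.15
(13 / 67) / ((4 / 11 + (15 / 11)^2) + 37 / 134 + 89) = 3146 / 1483569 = 0.00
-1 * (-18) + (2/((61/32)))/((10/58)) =7346/305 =24.09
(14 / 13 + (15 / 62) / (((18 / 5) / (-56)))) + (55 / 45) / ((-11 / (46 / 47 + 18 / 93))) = -480172 / 170469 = -2.82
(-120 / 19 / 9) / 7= -40 / 399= -0.10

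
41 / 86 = 0.48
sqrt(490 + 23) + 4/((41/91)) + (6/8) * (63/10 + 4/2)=24769/1640 + 3 * sqrt(57)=37.75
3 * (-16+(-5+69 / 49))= -2880 / 49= -58.78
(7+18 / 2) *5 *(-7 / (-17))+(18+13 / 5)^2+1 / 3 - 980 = -666016 / 1275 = -522.37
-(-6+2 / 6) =17 / 3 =5.67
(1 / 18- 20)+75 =991 / 18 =55.06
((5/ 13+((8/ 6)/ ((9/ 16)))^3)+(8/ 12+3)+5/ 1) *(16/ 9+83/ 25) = 1313063807/ 11514555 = 114.04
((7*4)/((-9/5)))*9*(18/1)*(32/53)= -80640/53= -1521.51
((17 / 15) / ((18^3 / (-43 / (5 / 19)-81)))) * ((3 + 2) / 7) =-0.03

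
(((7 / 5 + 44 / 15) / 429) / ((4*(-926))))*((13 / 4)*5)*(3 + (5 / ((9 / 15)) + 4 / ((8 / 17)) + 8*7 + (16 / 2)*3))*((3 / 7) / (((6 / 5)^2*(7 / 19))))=-18494125 / 5174813952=-0.00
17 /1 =17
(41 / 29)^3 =68921 / 24389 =2.83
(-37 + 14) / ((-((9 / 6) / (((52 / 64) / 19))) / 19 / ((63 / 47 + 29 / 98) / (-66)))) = -2253563 / 7295904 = -0.31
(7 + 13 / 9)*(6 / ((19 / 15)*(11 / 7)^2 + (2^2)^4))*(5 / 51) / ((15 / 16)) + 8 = 233717656 / 29140227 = 8.02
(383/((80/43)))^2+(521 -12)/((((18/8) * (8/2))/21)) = 836487083/19200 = 43567.04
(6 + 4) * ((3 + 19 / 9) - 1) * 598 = 221260 / 9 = 24584.44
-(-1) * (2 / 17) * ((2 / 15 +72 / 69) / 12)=203 / 17595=0.01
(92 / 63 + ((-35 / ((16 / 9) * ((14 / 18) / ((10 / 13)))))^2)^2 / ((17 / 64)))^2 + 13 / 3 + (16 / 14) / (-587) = 658751723689484852753508574441355 / 2249695861156377833472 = 292818124913.51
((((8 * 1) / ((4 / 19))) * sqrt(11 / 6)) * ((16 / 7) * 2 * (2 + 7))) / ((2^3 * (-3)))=-88.20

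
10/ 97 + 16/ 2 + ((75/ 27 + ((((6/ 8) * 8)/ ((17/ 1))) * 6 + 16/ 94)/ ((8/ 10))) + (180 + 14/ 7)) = 136534420/ 697527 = 195.74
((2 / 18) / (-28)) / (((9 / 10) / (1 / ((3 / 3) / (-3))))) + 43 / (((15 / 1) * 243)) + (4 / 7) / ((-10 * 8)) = 365 / 20412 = 0.02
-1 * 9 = -9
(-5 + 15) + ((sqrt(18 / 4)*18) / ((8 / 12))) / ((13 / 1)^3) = 81*sqrt(2) / 4394 + 10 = 10.03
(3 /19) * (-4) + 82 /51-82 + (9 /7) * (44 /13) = -6760868 /88179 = -76.67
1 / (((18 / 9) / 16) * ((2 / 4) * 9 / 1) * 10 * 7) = 8 / 315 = 0.03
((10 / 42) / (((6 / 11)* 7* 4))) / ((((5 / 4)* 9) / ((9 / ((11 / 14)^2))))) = 2 / 99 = 0.02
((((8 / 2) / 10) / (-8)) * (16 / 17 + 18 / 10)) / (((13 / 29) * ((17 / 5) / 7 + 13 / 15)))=-141897 / 627640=-0.23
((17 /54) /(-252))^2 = 289 /185177664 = 0.00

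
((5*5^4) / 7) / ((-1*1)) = -3125 / 7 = -446.43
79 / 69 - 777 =-53534 / 69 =-775.86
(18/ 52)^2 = 81/ 676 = 0.12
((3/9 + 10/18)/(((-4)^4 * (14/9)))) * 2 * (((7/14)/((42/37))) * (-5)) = -185/18816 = -0.01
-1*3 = -3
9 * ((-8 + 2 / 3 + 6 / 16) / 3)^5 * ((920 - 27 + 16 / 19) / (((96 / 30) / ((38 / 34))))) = -24030017337295 / 127401984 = -188615.72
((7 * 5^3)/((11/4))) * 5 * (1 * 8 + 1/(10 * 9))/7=1820.71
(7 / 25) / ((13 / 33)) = 231 / 325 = 0.71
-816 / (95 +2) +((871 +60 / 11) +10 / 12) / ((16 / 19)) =105849847 / 102432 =1033.37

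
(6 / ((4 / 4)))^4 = 1296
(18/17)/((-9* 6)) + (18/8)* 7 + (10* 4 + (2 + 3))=12389/204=60.73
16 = 16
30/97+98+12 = 10700/97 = 110.31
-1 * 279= -279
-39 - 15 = -54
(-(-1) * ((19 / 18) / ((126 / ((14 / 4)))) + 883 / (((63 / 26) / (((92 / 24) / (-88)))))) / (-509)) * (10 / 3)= 988235 / 9523899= 0.10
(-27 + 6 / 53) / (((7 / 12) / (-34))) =581400 / 371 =1567.12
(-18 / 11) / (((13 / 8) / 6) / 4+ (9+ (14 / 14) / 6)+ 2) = -1152 / 7909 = -0.15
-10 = -10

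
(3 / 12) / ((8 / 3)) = 3 / 32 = 0.09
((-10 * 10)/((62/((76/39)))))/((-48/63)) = 3325/806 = 4.13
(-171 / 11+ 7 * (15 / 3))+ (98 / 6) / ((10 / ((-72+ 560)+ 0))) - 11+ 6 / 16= 805.90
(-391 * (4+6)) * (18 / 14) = -5027.14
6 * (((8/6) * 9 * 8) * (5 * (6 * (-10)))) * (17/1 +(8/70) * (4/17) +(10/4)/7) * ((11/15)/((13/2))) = -524291328/1547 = -338908.42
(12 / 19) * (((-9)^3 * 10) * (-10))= 874800 / 19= 46042.11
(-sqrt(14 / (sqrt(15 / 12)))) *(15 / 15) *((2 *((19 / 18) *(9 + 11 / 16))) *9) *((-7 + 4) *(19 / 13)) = 33573 *5^(3 / 4) *sqrt(7) / 104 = 2855.84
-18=-18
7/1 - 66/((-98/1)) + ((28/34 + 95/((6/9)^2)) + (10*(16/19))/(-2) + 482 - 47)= 41342433/63308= 653.04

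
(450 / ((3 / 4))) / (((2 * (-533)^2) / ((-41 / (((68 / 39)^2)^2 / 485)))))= -497937375 / 219159104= -2.27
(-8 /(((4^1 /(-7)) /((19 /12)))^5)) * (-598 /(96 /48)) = -12443122972007 /31850496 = -390672.82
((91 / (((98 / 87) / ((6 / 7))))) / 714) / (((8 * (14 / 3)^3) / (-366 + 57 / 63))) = -4590729 / 105413504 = -0.04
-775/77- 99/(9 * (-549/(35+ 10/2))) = -391595/42273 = -9.26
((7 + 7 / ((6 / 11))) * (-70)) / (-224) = 6.20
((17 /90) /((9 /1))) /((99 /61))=1037 /80190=0.01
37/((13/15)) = 555/13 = 42.69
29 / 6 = 4.83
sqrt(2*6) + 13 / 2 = 2*sqrt(3) + 13 / 2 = 9.96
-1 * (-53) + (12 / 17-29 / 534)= 487049 / 9078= 53.65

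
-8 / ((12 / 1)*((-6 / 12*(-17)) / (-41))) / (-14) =-82 / 357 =-0.23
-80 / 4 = -20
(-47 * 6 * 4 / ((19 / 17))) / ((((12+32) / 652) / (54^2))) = -9114506208 / 209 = -43610077.55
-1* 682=-682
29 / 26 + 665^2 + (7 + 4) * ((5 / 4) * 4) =11499309 / 26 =442281.12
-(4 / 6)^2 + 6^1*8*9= 3884 / 9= 431.56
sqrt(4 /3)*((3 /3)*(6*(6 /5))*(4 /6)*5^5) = 10000*sqrt(3) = 17320.51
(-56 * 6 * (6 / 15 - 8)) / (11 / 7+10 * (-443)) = -29792 / 51665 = -0.58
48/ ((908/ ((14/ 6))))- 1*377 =-85551/ 227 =-376.88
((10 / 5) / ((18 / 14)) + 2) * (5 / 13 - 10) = -4000 / 117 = -34.19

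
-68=-68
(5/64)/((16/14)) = 0.07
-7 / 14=-0.50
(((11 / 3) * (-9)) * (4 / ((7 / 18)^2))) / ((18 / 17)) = -40392 / 49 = -824.33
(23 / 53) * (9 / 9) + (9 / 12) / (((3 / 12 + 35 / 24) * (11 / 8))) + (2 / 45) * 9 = 137831 / 119515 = 1.15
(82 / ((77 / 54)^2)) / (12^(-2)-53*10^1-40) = -34432128 / 486646391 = -0.07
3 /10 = 0.30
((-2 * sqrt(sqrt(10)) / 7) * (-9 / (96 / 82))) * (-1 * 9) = -1107 * 10^(1 / 4) / 56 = -35.15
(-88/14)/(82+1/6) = -264/3451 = -0.08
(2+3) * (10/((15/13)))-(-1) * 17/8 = 1091/24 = 45.46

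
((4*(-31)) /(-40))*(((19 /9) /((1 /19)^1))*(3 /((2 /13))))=145483 /60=2424.72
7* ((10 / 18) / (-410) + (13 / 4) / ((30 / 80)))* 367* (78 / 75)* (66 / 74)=469862393 / 22755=20648.75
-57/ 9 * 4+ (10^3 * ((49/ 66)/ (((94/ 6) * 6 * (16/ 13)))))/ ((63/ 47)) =-48817/ 2376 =-20.55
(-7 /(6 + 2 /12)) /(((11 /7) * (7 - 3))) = -147 /814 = -0.18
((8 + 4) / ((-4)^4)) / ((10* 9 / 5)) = 1 / 384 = 0.00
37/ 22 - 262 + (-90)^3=-16043727/ 22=-729260.32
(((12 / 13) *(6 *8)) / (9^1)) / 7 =64 / 91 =0.70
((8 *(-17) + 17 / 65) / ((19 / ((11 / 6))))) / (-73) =32351 / 180310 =0.18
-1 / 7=-0.14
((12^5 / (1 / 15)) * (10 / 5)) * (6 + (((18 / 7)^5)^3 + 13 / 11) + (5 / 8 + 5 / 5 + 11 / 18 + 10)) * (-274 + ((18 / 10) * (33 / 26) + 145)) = -912612429353906725398213930624 / 678901295921849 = -1344249060704343.00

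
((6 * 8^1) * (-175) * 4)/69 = -11200/23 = -486.96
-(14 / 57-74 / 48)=197 / 152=1.30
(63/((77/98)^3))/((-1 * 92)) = -43218/30613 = -1.41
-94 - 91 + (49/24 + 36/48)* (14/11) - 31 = -28043/132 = -212.45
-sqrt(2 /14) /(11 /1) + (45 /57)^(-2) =361 /225 -sqrt(7) /77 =1.57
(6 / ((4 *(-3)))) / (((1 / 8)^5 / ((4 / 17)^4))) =-4194304 / 83521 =-50.22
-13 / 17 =-0.76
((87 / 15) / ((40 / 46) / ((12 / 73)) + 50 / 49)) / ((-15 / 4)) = -130732 / 533375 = -0.25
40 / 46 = 20 / 23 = 0.87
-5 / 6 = -0.83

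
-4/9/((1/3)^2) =-4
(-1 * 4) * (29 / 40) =-29 / 10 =-2.90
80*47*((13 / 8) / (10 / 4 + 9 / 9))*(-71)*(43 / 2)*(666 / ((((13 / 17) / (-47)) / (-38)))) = -29015447121720 / 7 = -4145063874531.43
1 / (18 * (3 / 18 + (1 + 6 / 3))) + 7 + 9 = 913 / 57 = 16.02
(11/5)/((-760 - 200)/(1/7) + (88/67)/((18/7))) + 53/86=536585171/871148180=0.62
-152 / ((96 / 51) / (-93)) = 30039 / 4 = 7509.75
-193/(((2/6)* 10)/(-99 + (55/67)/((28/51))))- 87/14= 105793521/18760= 5639.31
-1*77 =-77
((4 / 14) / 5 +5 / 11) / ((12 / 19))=3743 / 4620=0.81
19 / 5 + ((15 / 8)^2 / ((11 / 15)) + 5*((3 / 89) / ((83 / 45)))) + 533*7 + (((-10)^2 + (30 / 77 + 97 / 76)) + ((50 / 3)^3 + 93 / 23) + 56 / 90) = 18202324279776409 / 2147603008320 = 8475.65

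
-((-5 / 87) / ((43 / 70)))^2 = -122500 / 13995081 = -0.01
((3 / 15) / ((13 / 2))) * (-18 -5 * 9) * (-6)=756 / 65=11.63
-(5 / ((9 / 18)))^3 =-1000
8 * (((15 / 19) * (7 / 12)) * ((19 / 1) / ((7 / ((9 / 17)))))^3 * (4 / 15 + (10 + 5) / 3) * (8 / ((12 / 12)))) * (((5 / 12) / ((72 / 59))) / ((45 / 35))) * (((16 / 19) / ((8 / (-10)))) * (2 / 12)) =-2213975 / 103173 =-21.46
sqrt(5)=2.24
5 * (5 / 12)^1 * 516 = 1075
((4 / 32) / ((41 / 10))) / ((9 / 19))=95 / 1476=0.06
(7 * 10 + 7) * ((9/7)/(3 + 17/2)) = 198/23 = 8.61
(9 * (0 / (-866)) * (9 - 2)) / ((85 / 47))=0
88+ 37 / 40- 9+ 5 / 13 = 41761 / 520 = 80.31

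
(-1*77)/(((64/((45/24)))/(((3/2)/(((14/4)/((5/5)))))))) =-495/512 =-0.97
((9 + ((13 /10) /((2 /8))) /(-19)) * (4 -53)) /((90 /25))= -40621 /342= -118.77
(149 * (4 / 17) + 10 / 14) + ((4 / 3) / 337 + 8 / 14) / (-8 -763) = 3318181393 / 92758239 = 35.77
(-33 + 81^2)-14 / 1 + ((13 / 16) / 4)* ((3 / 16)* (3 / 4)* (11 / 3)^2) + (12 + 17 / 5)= 133729977 / 20480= 6529.78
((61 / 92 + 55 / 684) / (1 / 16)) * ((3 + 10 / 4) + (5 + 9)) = 304096 / 1311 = 231.96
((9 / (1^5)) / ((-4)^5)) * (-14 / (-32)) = -63 / 16384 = -0.00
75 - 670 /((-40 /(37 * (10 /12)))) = 591.46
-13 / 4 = -3.25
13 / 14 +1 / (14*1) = 1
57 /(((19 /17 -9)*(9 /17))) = -13.66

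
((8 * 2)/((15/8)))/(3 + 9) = 32/45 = 0.71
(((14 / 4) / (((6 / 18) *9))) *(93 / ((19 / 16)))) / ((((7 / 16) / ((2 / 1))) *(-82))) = -3968 / 779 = -5.09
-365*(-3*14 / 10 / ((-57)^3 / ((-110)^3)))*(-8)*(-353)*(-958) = -29807520051.06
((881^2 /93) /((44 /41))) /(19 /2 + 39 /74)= 1177436237 /1518132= 775.58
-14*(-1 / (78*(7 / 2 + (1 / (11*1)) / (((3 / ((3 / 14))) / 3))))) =539 / 10569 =0.05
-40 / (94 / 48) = -960 / 47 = -20.43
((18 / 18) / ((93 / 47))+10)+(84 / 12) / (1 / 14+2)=37447 / 2697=13.88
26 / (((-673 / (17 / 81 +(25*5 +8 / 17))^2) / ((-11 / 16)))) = 1070728796423 / 2552189634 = 419.53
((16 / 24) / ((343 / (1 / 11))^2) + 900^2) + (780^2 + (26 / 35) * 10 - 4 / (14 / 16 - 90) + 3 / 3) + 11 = 43190584362229498 / 30449796531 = 1418419.47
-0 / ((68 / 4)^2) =0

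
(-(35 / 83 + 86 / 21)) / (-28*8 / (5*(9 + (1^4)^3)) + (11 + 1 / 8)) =-1574600 / 2316447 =-0.68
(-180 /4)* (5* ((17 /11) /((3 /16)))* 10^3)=-20400000 /11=-1854545.45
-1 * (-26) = 26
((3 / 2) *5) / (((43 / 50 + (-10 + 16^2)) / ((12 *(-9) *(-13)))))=526500 / 12343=42.66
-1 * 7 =-7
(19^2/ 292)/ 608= 19/ 9344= 0.00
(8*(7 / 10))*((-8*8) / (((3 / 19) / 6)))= -68096 / 5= -13619.20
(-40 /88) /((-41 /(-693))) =-315 /41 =-7.68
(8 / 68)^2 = 4 / 289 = 0.01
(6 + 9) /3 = 5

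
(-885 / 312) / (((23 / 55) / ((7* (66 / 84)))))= -178475 / 4784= -37.31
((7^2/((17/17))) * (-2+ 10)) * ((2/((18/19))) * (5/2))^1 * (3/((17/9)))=55860/17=3285.88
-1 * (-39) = 39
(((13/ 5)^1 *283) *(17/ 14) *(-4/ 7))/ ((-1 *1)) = 125086/ 245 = 510.56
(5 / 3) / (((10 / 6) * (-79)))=-0.01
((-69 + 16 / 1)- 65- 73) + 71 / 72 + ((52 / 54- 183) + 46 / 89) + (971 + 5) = 11620253 / 19224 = 604.47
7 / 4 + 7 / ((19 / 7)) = 329 / 76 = 4.33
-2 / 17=-0.12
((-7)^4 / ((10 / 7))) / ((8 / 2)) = 16807 / 40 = 420.18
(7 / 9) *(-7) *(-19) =931 / 9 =103.44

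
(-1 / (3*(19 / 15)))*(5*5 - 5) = -100 / 19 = -5.26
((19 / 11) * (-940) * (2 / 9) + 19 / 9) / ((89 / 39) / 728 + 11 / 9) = -336076104 / 1148081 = -292.73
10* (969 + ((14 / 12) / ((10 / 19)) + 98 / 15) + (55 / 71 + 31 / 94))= 65328745 / 6674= 9788.54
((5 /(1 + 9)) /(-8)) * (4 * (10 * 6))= -15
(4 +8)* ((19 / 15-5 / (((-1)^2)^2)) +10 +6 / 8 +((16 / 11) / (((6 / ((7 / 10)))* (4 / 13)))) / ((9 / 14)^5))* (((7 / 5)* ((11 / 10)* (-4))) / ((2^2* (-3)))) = 656913397 / 8857350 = 74.17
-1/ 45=-0.02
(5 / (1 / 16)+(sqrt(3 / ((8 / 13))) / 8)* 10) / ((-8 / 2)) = -20 - 5* sqrt(78) / 64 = -20.69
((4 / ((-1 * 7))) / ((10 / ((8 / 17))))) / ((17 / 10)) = -32 / 2023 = -0.02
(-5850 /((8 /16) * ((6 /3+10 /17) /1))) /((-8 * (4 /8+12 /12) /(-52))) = -215475 /11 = -19588.64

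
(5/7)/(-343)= -5/2401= -0.00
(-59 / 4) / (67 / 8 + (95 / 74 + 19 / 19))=-4366 / 3155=-1.38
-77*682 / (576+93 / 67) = -3518438 / 38685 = -90.95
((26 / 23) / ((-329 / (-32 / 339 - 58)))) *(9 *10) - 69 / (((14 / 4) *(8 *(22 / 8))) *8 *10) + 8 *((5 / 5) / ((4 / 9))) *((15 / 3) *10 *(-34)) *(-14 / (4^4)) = 636354232209 / 376231240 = 1691.39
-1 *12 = -12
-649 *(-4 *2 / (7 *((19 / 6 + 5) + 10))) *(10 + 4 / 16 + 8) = 568524 / 763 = 745.12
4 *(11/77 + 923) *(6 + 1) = 25848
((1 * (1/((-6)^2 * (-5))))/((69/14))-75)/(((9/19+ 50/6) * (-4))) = 8849383/4156560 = 2.13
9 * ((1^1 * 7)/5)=12.60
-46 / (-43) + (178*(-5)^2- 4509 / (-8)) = 1725055 / 344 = 5014.69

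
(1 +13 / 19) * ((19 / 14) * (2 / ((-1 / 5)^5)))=-100000 / 7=-14285.71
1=1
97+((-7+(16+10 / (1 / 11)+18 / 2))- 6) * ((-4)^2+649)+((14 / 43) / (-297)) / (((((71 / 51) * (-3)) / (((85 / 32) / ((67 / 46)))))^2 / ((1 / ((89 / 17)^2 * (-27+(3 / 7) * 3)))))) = 856809168144108579127589 / 10548329596574787072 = 81227.00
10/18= 5/9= 0.56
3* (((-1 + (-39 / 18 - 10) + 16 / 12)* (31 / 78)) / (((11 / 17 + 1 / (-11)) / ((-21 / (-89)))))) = -2881109 / 481312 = -5.99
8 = 8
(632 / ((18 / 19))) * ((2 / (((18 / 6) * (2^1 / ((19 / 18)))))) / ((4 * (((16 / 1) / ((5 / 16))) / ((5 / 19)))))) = 37525 / 124416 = 0.30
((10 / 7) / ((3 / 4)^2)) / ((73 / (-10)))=-1600 / 4599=-0.35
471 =471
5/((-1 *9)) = -5/9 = -0.56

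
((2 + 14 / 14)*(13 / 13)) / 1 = 3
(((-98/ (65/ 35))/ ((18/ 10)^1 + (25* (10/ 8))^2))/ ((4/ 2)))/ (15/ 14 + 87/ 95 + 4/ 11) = -0.01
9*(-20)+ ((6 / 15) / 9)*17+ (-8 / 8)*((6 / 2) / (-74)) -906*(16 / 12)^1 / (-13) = -3735097 / 43290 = -86.28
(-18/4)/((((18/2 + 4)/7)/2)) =-63/13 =-4.85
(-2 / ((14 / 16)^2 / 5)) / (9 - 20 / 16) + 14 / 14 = -1041 / 1519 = -0.69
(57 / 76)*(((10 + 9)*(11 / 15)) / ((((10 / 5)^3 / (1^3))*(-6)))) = -209 / 960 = -0.22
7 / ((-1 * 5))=-7 / 5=-1.40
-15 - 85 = -100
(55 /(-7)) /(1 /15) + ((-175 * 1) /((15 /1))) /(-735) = -7424 /63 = -117.84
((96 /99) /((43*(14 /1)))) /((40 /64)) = 128 /49665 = 0.00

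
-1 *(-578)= 578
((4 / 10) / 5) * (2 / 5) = 4 / 125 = 0.03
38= 38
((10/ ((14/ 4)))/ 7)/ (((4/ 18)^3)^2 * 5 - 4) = -2657205/ 26036689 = -0.10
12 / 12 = 1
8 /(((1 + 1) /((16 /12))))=16 /3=5.33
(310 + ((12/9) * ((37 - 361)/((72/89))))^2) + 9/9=285467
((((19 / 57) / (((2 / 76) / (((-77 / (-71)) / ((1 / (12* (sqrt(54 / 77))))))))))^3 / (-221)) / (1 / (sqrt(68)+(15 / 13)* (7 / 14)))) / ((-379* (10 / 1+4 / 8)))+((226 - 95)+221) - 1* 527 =-175+31290209280* sqrt(462) / 389717476837+8344055808* sqrt(7854) / 29978267449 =-148.61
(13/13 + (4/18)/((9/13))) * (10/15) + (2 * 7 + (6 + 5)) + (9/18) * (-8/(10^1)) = 25.48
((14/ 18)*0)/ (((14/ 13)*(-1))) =0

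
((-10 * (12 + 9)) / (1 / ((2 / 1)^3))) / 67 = -25.07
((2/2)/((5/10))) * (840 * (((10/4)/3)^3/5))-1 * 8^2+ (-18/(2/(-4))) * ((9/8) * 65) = 49733/18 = 2762.94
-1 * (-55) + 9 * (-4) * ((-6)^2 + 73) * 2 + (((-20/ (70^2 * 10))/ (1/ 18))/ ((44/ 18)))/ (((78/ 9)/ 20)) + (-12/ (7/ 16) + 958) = -240425428/ 35035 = -6862.44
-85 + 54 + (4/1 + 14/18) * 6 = -7/3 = -2.33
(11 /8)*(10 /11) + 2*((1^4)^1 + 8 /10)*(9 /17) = 1073 /340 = 3.16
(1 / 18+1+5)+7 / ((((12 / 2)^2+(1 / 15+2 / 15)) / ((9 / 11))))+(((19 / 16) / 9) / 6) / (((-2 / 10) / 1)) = 10499927 / 1720224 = 6.10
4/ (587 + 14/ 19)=76/ 11167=0.01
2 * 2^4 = 32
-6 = -6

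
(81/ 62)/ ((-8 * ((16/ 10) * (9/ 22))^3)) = -166375/ 285696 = -0.58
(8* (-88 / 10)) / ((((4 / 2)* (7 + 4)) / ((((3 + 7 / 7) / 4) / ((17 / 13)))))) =-208 / 85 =-2.45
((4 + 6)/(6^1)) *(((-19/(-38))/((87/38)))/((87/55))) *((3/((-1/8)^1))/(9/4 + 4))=-6688/7569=-0.88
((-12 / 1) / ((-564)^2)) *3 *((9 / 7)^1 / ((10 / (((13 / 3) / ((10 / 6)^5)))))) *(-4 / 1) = 9477 / 483218750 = 0.00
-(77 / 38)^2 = -5929 / 1444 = -4.11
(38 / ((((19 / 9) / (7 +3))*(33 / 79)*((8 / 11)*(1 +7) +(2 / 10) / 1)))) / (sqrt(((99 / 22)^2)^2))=31600 / 8937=3.54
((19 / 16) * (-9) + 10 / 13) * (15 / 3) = -10315 / 208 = -49.59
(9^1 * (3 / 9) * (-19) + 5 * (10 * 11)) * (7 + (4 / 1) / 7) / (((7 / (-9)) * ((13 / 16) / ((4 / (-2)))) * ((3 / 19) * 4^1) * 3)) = 3971608 / 637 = 6234.86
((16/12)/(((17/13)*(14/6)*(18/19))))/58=247/31059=0.01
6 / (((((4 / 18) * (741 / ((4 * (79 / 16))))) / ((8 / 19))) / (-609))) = -865998 / 4693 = -184.53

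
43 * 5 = 215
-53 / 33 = -1.61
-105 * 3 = -315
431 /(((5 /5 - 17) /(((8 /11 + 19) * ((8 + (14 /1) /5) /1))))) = -5739.16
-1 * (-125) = 125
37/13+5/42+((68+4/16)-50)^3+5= 106340809/17472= 6086.36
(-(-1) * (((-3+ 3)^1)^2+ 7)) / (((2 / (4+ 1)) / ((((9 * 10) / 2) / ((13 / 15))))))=23625 / 26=908.65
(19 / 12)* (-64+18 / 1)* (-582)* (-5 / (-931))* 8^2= 713920 / 49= 14569.80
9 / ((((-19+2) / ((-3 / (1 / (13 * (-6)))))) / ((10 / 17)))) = -21060 / 289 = -72.87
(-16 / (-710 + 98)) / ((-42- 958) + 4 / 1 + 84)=-1 / 34884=-0.00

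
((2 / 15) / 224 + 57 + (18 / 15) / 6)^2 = 9234633409 / 2822400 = 3271.91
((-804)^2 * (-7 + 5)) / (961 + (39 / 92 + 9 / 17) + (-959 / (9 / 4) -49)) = -18197903232 / 6851227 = -2656.15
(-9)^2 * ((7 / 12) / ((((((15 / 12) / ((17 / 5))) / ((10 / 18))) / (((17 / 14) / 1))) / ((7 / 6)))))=2023 / 20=101.15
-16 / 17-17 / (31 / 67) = -19859 / 527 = -37.68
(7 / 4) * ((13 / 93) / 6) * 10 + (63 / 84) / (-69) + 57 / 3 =248939 / 12834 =19.40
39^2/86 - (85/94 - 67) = 169323/2021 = 83.78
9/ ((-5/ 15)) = -27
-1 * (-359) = 359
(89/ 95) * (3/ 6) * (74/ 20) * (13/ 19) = 1.19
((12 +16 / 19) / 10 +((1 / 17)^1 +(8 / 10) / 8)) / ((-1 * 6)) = -4661 / 19380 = -0.24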